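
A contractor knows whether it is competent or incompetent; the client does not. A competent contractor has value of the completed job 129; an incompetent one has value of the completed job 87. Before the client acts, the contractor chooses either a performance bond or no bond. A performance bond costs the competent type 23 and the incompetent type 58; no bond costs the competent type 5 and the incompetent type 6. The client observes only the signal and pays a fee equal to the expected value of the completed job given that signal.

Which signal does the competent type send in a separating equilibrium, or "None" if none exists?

bond

Try competent → bond, incompetent → no bond:
  Under separation the client infers type exactly: bond → competent (pays 129), no bond → incompetent (pays 87).
  Competent: bond gives 129 − 23 = 106; no bond gives 87 − 5 = 82. No deviation. ✓
  Incompetent: no bond gives 87 − 6 = 81; bond gives 129 − 58 = 71. No deviation. ✓
Both hold — the competent type sends bond.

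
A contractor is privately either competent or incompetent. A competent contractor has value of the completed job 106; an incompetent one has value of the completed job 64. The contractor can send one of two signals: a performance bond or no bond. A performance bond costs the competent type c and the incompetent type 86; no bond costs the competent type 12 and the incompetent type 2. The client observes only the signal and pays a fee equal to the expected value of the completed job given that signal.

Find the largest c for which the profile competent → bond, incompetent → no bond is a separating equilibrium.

Under separation: bond → competent (pays 106); no bond → incompetent (pays 64).
Incompetent: 64 − 2 = 62 ≥ 106 − 86 = 20. Holds regardless of c. ✓
Competent: 106 − c ≥ 64 − 12, so c ≤ 106 − 52 = 54.

54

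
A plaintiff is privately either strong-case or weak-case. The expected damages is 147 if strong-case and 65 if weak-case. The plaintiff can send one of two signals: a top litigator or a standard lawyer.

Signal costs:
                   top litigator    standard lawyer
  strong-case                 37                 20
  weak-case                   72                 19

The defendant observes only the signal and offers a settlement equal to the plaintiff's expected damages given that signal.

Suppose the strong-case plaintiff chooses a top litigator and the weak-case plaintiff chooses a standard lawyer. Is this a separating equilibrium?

If types separate, top litigator earns payment 147 and standard lawyer earns 65.
Strong-case: top litigator gives 147 − 37 = 110; standard lawyer gives 65 − 20 = 45. No deviation. ✓
Weak-case: standard lawyer gives 65 − 19 = 46; top litigator gives 147 − 72 = 75. Would deviate. ✗

No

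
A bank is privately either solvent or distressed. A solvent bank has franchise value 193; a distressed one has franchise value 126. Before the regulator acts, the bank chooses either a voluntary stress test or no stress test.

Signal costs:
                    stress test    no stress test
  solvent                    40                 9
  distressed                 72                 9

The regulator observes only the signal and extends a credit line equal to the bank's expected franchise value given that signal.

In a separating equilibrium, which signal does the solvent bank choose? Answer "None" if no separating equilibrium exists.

None

Try solvent → stress test, distressed → no stress test:
  If types separate, stress test earns payment 193 and no stress test earns 126.
  Solvent: stress test gives 193 − 40 = 153; no stress test gives 126 − 9 = 117. No deviation. ✓
  Distressed: no stress test gives 126 − 9 = 117; stress test gives 193 − 72 = 121. Would deviate. ✗
Try solvent → no stress test, distressed → stress test:
  If types separate, no stress test earns payment 193 and stress test earns 126.
  Solvent: no stress test gives 193 − 9 = 184; stress test gives 126 − 40 = 86. No deviation. ✓
  Distressed: stress test gives 126 − 72 = 54; no stress test gives 193 − 9 = 184. Would deviate. ✗
Neither assignment is incentive-compatible.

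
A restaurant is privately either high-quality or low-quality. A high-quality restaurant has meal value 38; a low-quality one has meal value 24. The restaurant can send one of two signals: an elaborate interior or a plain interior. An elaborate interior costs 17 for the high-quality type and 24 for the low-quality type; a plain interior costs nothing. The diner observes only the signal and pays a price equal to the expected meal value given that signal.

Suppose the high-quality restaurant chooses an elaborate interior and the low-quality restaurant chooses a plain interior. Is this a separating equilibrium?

No

If types separate, elaborate interior earns payment 38 and plain interior earns 24.
High-quality: elaborate interior gives 38 − 17 = 21; plain interior gives 24 − 0 = 24. Would deviate. ✗
Low-quality: plain interior gives 24 − 0 = 24; elaborate interior gives 38 − 24 = 14. No deviation. ✓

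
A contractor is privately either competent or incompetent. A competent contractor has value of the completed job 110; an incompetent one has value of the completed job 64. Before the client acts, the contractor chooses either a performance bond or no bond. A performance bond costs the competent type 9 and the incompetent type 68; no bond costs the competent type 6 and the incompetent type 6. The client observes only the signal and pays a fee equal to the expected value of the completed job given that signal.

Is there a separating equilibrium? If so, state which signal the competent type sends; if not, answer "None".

Try competent → bond, incompetent → no bond:
  Under separation the client infers type exactly: bond → competent (pays 110), no bond → incompetent (pays 64).
  Competent: bond gives 110 − 9 = 101; no bond gives 64 − 6 = 58. No deviation. ✓
  Incompetent: no bond gives 64 − 6 = 58; bond gives 110 − 68 = 42. No deviation. ✓
Both hold — the competent type sends bond.

bond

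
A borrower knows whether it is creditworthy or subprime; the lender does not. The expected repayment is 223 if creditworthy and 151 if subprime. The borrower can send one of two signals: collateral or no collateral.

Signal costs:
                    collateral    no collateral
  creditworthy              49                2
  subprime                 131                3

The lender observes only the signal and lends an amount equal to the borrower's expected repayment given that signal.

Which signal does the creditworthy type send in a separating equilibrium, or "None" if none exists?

Try creditworthy → collateral, subprime → no collateral:
  If types separate, collateral earns payment 223 and no collateral earns 151.
  Creditworthy: collateral gives 223 − 49 = 174; no collateral gives 151 − 2 = 149. No deviation. ✓
  Subprime: no collateral gives 151 − 3 = 148; collateral gives 223 − 131 = 92. No deviation. ✓
Both hold — the creditworthy type sends collateral.

collateral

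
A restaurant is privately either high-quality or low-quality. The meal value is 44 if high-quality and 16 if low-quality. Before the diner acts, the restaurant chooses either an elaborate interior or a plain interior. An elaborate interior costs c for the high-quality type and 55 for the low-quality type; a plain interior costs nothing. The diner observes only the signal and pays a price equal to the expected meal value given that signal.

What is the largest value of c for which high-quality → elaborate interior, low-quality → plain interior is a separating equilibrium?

Under separation: elaborate interior → high-quality (pays 44); plain interior → low-quality (pays 16).
Low-quality: 16 − 0 = 16 ≥ 44 − 55 = -11. Holds regardless of c. ✓
High-quality: 44 − c ≥ 16 − 0, so c ≤ 44 − 16 = 28.

28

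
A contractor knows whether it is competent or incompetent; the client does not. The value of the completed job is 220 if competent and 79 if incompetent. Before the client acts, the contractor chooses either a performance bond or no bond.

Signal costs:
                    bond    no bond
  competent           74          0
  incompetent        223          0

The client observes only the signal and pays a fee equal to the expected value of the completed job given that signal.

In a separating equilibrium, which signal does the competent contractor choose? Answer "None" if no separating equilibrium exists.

bond

Try competent → bond, incompetent → no bond:
  If types separate, bond earns payment 220 and no bond earns 79.
  Competent: bond gives 220 − 74 = 146; no bond gives 79 − 0 = 79. No deviation. ✓
  Incompetent: no bond gives 79 − 0 = 79; bond gives 220 − 223 = -3. No deviation. ✓
Both hold — the competent type sends bond.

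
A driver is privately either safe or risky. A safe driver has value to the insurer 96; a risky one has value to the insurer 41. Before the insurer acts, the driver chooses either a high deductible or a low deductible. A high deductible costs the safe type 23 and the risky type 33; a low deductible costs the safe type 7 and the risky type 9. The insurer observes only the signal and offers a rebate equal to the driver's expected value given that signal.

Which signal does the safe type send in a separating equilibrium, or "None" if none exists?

Try safe → high deductible, risky → low deductible:
  Under separation the insurer infers type exactly: high deductible → safe (pays 96), low deductible → risky (pays 41).
  Safe: high deductible gives 96 − 23 = 73; low deductible gives 41 − 7 = 34. No deviation. ✓
  Risky: low deductible gives 41 − 9 = 32; high deductible gives 96 − 33 = 63. Would deviate. ✗
Try safe → low deductible, risky → high deductible:
  Under separation the insurer infers type exactly: low deductible → safe (pays 96), high deductible → risky (pays 41).
  Safe: low deductible gives 96 − 7 = 89; high deductible gives 41 − 23 = 18. No deviation. ✓
  Risky: high deductible gives 41 − 33 = 8; low deductible gives 96 − 9 = 87. Would deviate. ✗
Neither assignment is incentive-compatible.

None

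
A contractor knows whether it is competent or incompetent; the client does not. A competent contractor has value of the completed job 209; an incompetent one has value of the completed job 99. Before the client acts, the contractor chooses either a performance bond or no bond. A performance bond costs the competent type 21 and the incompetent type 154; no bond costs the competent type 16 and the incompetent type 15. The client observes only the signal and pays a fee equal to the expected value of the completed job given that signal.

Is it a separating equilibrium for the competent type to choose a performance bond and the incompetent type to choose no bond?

Yes

If types separate, bond earns payment 209 and no bond earns 99.
Competent: bond gives 209 − 21 = 188; no bond gives 99 − 16 = 83. No deviation. ✓
Incompetent: no bond gives 99 − 15 = 84; bond gives 209 − 154 = 55. No deviation. ✓
Both incentive constraints hold.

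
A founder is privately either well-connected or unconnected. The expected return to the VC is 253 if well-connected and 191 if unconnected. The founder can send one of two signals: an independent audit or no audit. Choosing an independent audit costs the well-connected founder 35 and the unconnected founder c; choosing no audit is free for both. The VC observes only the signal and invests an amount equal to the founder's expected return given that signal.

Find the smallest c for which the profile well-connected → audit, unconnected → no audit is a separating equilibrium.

62

Under separation: audit → well-connected (pays 253); no audit → unconnected (pays 191).
Well-connected: 253 − 35 = 218 ≥ 191 − 0 = 191. Holds regardless of c. ✓
Unconnected: 191 − 0 ≥ 253 − c, so c ≥ 253 − 191 = 62.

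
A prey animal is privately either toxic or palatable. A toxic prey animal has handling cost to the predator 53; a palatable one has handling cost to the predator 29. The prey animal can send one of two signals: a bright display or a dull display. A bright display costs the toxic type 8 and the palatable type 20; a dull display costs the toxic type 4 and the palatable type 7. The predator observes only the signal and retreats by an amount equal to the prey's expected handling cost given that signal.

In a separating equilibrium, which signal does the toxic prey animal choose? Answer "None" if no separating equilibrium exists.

None

Try toxic → bright display, palatable → dull display:
  If types separate, bright display earns payment 53 and dull display earns 29.
  Toxic: bright display gives 53 − 8 = 45; dull display gives 29 − 4 = 25. No deviation. ✓
  Palatable: dull display gives 29 − 7 = 22; bright display gives 53 − 20 = 33. Would deviate. ✗
Try toxic → dull display, palatable → bright display:
  If types separate, dull display earns payment 53 and bright display earns 29.
  Toxic: dull display gives 53 − 4 = 49; bright display gives 29 − 8 = 21. No deviation. ✓
  Palatable: bright display gives 29 − 20 = 9; dull display gives 53 − 7 = 46. Would deviate. ✗
Neither assignment is incentive-compatible.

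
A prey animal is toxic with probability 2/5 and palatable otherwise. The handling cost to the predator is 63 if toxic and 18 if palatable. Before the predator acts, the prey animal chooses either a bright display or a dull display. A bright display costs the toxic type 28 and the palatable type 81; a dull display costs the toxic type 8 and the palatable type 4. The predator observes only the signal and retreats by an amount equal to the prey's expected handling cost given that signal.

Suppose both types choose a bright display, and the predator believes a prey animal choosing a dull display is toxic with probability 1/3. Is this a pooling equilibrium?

At the pooled signal (bright display) the predator holds the prior 2/5 and pays 2/5·63 + 3/5·18 = 36. Off-path (dull display) belief 1/3 gives 1/3·63 + 2/3·18 = 33.
Toxic: bright display gives 36 − 28 = 8; dull display gives 33 − 8 = 25. Deviates. ✗
Palatable: bright display gives 36 − 81 = -45; dull display gives 33 − 4 = 29. Deviates. ✗

No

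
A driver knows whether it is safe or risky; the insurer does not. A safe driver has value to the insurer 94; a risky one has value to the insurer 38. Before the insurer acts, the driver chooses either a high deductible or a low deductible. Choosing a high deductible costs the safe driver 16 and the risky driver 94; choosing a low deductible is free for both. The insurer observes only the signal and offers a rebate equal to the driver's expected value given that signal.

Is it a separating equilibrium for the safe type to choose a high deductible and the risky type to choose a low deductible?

If types separate, high deductible earns payment 94 and low deductible earns 38.
Safe: high deductible gives 94 − 16 = 78; low deductible gives 38 − 0 = 38. No deviation. ✓
Risky: low deductible gives 38 − 0 = 38; high deductible gives 94 − 94 = 0. No deviation. ✓
Neither type gains from mimicking the other.

Yes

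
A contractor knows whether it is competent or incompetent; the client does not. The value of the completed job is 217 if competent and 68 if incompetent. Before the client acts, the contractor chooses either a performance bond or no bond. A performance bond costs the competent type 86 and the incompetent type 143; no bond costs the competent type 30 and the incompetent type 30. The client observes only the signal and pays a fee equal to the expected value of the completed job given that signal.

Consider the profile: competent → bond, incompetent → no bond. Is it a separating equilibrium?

No

If types separate, bond earns payment 217 and no bond earns 68.
Competent: bond gives 217 − 86 = 131; no bond gives 68 − 30 = 38. No deviation. ✓
Incompetent: no bond gives 68 − 30 = 38; bond gives 217 − 143 = 74. Would deviate. ✗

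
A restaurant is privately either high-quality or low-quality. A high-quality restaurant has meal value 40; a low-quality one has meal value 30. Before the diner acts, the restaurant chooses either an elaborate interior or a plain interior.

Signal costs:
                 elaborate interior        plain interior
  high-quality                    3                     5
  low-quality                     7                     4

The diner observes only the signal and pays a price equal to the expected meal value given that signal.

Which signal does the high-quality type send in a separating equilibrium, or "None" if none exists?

None

Try high-quality → elaborate interior, low-quality → plain interior:
  If types separate, elaborate interior earns payment 40 and plain interior earns 30.
  High-quality: elaborate interior gives 40 − 3 = 37; plain interior gives 30 − 5 = 25. No deviation. ✓
  Low-quality: plain interior gives 30 − 4 = 26; elaborate interior gives 40 − 7 = 33. Would deviate. ✗
Try high-quality → plain interior, low-quality → elaborate interior:
  If types separate, plain interior earns payment 40 and elaborate interior earns 30.
  High-quality: plain interior gives 40 − 5 = 35; elaborate interior gives 30 − 3 = 27. No deviation. ✓
  Low-quality: elaborate interior gives 30 − 7 = 23; plain interior gives 40 − 4 = 36. Would deviate. ✗
Neither assignment is incentive-compatible.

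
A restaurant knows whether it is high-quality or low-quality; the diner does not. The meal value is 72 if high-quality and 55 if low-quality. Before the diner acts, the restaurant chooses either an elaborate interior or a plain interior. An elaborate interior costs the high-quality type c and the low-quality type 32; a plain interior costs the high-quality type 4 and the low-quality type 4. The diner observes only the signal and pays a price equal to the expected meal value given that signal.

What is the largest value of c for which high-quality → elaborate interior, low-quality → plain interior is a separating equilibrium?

Under separation: elaborate interior → high-quality (pays 72); plain interior → low-quality (pays 55).
Low-quality: 55 − 4 = 51 ≥ 72 − 32 = 40. Holds regardless of c. ✓
High-quality: 72 − c ≥ 55 − 4, so c ≤ 72 − 51 = 21.

21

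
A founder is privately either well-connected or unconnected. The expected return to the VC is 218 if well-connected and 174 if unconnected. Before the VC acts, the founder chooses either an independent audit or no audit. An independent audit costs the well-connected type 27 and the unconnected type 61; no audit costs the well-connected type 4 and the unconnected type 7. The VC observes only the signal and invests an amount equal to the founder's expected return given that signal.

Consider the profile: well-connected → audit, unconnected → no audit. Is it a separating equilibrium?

Under separation the VC infers type exactly: audit → well-connected (pays 218), no audit → unconnected (pays 174).
Well-connected: audit gives 218 − 27 = 191; no audit gives 174 − 4 = 170. No deviation. ✓
Unconnected: no audit gives 174 − 7 = 167; audit gives 218 − 61 = 157. No deviation. ✓
Both incentive constraints hold.

Yes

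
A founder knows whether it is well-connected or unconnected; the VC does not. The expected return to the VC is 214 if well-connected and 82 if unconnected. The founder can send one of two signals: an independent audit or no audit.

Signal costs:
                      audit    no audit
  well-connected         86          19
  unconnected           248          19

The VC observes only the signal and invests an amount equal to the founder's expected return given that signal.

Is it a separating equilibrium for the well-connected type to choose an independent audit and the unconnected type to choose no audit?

Yes

Under separation the VC infers type exactly: audit → well-connected (pays 214), no audit → unconnected (pays 82).
Well-connected: audit gives 214 − 86 = 128; no audit gives 82 − 19 = 63. No deviation. ✓
Unconnected: no audit gives 82 − 19 = 63; audit gives 214 − 248 = -34. No deviation. ✓
Both incentive constraints hold.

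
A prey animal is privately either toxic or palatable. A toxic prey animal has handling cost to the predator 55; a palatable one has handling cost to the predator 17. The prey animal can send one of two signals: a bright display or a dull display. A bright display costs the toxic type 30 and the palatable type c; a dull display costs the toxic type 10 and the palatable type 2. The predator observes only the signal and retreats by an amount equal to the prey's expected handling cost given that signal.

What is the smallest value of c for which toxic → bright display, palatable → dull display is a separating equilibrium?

Under separation: bright display → toxic (pays 55); dull display → palatable (pays 17).
Toxic: 55 − 30 = 25 ≥ 17 − 10 = 7. Holds regardless of c. ✓
Palatable: 17 − 2 ≥ 55 − c, so c ≥ 55 − 15 = 40.

40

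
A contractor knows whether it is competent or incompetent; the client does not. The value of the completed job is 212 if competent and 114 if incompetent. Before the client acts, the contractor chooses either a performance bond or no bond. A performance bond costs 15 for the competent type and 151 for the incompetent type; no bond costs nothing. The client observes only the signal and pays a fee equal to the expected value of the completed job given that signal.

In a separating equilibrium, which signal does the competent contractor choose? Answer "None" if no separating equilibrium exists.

Try competent → bond, incompetent → no bond:
  Under separation the client infers type exactly: bond → competent (pays 212), no bond → incompetent (pays 114).
  Competent: bond gives 212 − 15 = 197; no bond gives 114 − 0 = 114. No deviation. ✓
  Incompetent: no bond gives 114 − 0 = 114; bond gives 212 − 151 = 61. No deviation. ✓
Both hold — the competent type sends bond.

bond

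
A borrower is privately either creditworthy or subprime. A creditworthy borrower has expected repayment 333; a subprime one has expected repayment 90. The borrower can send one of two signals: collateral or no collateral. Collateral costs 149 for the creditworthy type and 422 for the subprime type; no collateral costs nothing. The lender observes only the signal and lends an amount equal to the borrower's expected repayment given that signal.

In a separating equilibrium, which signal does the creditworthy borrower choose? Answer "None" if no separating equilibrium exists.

Try creditworthy → collateral, subprime → no collateral:
  If types separate, collateral earns payment 333 and no collateral earns 90.
  Creditworthy: collateral gives 333 − 149 = 184; no collateral gives 90 − 0 = 90. No deviation. ✓
  Subprime: no collateral gives 90 − 0 = 90; collateral gives 333 − 422 = -89. No deviation. ✓
Both hold — the creditworthy type sends collateral.

collateral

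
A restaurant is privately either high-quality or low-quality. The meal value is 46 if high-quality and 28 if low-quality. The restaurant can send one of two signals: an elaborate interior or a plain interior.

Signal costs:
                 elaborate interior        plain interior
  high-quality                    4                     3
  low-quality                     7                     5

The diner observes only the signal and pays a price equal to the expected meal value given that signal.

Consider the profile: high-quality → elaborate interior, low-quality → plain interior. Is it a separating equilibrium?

If types separate, elaborate interior earns payment 46 and plain interior earns 28.
High-quality: elaborate interior gives 46 − 4 = 42; plain interior gives 28 − 3 = 25. No deviation. ✓
Low-quality: plain interior gives 28 − 5 = 23; elaborate interior gives 46 − 7 = 39. Would deviate. ✗

No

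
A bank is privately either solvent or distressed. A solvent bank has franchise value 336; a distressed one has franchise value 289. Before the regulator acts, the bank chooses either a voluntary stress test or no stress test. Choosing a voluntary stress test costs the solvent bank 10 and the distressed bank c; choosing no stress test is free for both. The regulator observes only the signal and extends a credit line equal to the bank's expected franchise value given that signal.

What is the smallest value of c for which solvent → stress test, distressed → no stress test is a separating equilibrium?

47

Under separation: stress test → solvent (pays 336); no stress test → distressed (pays 289).
Solvent: 336 − 10 = 326 ≥ 289 − 0 = 289. Holds regardless of c. ✓
Distressed: 289 − 0 ≥ 336 − c, so c ≥ 336 − 289 = 47.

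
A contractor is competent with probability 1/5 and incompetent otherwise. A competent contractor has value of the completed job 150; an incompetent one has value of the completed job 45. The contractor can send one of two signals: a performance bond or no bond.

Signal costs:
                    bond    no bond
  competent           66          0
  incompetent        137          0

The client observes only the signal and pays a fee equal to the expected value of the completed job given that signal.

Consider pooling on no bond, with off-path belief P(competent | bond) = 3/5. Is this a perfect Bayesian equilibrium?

Yes

At the pooled signal (no bond) the client holds the prior 1/5 and pays 1/5·150 + 4/5·45 = 66. Off-path (bond) belief 3/5 gives 3/5·150 + 2/5·45 = 108.
Competent: no bond gives 66 − 0 = 66; bond gives 108 − 66 = 42. Stays. ✓
Incompetent: no bond gives 66 − 0 = 66; bond gives 108 − 137 = -29. Stays. ✓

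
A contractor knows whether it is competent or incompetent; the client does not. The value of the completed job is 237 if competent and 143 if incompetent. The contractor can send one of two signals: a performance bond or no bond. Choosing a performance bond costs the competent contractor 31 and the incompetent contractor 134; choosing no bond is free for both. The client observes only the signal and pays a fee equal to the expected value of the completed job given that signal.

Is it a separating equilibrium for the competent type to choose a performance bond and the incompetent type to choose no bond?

If types separate, bond earns payment 237 and no bond earns 143.
Competent: bond gives 237 − 31 = 206; no bond gives 143 − 0 = 143. No deviation. ✓
Incompetent: no bond gives 143 − 0 = 143; bond gives 237 − 134 = 103. No deviation. ✓
Both incentive constraints hold.

Yes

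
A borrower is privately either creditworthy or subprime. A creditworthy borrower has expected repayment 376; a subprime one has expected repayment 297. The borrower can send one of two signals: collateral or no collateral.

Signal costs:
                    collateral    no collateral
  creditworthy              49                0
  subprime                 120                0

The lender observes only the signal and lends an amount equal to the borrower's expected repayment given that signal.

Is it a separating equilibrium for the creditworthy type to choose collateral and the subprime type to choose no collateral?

Under separation the lender infers type exactly: collateral → creditworthy (pays 376), no collateral → subprime (pays 297).
Creditworthy: collateral gives 376 − 49 = 327; no collateral gives 297 − 0 = 297. No deviation. ✓
Subprime: no collateral gives 297 − 0 = 297; collateral gives 376 − 120 = 256. No deviation. ✓
Both incentive constraints hold.

Yes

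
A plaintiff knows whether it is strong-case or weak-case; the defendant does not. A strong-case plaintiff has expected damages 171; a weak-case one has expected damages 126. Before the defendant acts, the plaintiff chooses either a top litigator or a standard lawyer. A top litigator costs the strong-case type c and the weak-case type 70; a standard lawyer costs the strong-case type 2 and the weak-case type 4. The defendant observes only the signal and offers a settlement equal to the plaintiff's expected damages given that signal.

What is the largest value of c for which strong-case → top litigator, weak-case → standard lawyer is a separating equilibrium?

Under separation: top litigator → strong-case (pays 171); standard lawyer → weak-case (pays 126).
Weak-case: 126 − 4 = 122 ≥ 171 − 70 = 101. Holds regardless of c. ✓
Strong-case: 171 − c ≥ 126 − 2, so c ≤ 171 − 124 = 47.

47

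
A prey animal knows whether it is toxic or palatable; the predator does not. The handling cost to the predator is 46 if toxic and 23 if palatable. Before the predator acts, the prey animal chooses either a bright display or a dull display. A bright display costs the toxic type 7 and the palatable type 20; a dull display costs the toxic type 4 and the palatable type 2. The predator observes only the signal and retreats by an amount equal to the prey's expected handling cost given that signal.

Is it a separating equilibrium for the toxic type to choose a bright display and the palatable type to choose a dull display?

No

If types separate, bright display earns payment 46 and dull display earns 23.
Toxic: bright display gives 46 − 7 = 39; dull display gives 23 − 4 = 19. No deviation. ✓
Palatable: dull display gives 23 − 2 = 21; bright display gives 46 − 20 = 26. Would deviate. ✗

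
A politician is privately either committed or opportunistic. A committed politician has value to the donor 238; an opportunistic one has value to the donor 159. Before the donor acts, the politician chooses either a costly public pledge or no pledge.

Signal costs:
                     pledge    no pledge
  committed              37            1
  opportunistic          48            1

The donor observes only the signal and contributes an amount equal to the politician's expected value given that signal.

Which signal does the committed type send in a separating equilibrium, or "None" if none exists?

None

Try committed → pledge, opportunistic → no pledge:
  Under separation the donor infers type exactly: pledge → committed (pays 238), no pledge → opportunistic (pays 159).
  Committed: pledge gives 238 − 37 = 201; no pledge gives 159 − 1 = 158. No deviation. ✓
  Opportunistic: no pledge gives 159 − 1 = 158; pledge gives 238 − 48 = 190. Would deviate. ✗
Try committed → no pledge, opportunistic → pledge:
  Under separation the donor infers type exactly: no pledge → committed (pays 238), pledge → opportunistic (pays 159).
  Committed: no pledge gives 238 − 1 = 237; pledge gives 159 − 37 = 122. No deviation. ✓
  Opportunistic: pledge gives 159 − 48 = 111; no pledge gives 238 − 1 = 237. Would deviate. ✗
Neither assignment is incentive-compatible.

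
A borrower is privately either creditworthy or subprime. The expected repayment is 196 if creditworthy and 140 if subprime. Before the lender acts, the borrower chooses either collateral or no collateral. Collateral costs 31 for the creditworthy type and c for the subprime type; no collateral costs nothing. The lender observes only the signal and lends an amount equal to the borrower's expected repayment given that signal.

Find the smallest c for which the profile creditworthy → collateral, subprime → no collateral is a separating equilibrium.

56

Under separation: collateral → creditworthy (pays 196); no collateral → subprime (pays 140).
Creditworthy: 196 − 31 = 165 ≥ 140 − 0 = 140. Holds regardless of c. ✓
Subprime: 140 − 0 ≥ 196 − c, so c ≥ 196 − 140 = 56.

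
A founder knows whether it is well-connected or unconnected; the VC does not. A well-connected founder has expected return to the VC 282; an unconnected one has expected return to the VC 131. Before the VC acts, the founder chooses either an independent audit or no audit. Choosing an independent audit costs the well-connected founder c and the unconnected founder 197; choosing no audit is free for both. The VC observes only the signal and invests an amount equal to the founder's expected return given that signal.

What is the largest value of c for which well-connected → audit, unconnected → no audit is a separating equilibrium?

151

Under separation: audit → well-connected (pays 282); no audit → unconnected (pays 131).
Unconnected: 131 − 0 = 131 ≥ 282 − 197 = 85. Holds regardless of c. ✓
Well-connected: 282 − c ≥ 131 − 0, so c ≤ 282 − 131 = 151.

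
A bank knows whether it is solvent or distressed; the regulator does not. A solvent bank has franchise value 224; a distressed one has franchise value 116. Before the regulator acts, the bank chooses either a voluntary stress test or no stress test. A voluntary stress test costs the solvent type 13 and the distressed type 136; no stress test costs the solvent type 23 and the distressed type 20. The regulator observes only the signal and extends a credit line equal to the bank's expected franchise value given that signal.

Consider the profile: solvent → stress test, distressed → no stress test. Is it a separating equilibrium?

If types separate, stress test earns payment 224 and no stress test earns 116.
Solvent: stress test gives 224 − 13 = 211; no stress test gives 116 − 23 = 93. No deviation. ✓
Distressed: no stress test gives 116 − 20 = 96; stress test gives 224 − 136 = 88. No deviation. ✓
Neither type gains from mimicking the other.

Yes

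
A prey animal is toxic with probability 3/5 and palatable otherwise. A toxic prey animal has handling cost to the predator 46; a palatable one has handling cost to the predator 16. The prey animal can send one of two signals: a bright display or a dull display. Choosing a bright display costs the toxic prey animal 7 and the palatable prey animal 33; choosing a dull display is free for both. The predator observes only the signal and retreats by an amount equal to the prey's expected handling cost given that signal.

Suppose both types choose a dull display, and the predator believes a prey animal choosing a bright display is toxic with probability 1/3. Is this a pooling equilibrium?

Yes

At the pooled signal (dull display) the predator holds the prior 3/5 and pays 3/5·46 + 2/5·16 = 34. Off-path (bright display) belief 1/3 gives 1/3·46 + 2/3·16 = 26.
Toxic: dull display gives 34 − 0 = 34; bright display gives 26 − 7 = 19. Stays. ✓
Palatable: dull display gives 34 − 0 = 34; bright display gives 26 − 33 = -7. Stays. ✓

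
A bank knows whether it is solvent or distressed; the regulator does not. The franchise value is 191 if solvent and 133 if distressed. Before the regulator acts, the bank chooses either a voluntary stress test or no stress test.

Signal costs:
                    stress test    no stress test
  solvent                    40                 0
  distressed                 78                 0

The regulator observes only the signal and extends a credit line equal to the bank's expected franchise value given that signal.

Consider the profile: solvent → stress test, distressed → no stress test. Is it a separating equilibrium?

Yes

Under separation the regulator infers type exactly: stress test → solvent (pays 191), no stress test → distressed (pays 133).
Solvent: stress test gives 191 − 40 = 151; no stress test gives 133 − 0 = 133. No deviation. ✓
Distressed: no stress test gives 133 − 0 = 133; stress test gives 191 − 78 = 113. No deviation. ✓
Neither type gains from mimicking the other.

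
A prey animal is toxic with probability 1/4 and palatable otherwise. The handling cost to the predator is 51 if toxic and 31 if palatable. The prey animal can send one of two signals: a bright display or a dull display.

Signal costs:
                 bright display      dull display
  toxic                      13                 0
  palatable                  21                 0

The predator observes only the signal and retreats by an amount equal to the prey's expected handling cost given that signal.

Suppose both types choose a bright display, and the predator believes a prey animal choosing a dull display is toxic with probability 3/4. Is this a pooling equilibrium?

No

On the equilibrium path (bright display) the predator holds the prior 1/4 and pays 1/4·51 + 3/4·31 = 36. Off-path (dull display) belief 3/4 gives 3/4·51 + 1/4·31 = 46.
Toxic: bright display gives 36 − 13 = 23; dull display gives 46 − 0 = 46. Deviates. ✗
Palatable: bright display gives 36 − 21 = 15; dull display gives 46 − 0 = 46. Deviates. ✗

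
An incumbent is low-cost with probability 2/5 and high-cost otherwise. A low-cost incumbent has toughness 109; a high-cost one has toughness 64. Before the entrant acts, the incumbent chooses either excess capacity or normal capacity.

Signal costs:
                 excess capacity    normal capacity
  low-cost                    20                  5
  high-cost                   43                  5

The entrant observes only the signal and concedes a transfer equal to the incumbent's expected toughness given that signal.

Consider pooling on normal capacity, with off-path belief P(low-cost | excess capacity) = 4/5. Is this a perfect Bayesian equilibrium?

On the equilibrium path (normal capacity) the entrant holds the prior 2/5 and pays 2/5·109 + 3/5·64 = 82. Off-path (excess capacity) belief 4/5 gives 4/5·109 + 1/5·64 = 100.
Low-cost: normal capacity gives 82 − 5 = 77; excess capacity gives 100 − 20 = 80. Deviates. ✗
High-cost: normal capacity gives 82 − 5 = 77; excess capacity gives 100 − 43 = 57. Stays. ✓

No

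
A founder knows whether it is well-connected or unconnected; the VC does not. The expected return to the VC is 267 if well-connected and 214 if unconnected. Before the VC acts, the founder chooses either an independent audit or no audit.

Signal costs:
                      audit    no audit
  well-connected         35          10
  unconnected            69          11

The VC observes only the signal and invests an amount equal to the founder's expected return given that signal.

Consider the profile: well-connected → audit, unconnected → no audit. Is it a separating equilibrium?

Yes

If types separate, audit earns payment 267 and no audit earns 214.
Well-connected: audit gives 267 − 35 = 232; no audit gives 214 − 10 = 204. No deviation. ✓
Unconnected: no audit gives 214 − 11 = 203; audit gives 267 − 69 = 198. No deviation. ✓
Both incentive constraints hold.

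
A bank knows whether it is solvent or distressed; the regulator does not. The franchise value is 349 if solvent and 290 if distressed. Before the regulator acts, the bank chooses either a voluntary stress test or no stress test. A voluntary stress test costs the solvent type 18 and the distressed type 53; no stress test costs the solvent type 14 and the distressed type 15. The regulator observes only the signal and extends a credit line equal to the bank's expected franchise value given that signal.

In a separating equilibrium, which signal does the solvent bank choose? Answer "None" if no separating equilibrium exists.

Try solvent → stress test, distressed → no stress test:
  If types separate, stress test earns payment 349 and no stress test earns 290.
  Solvent: stress test gives 349 − 18 = 331; no stress test gives 290 − 14 = 276. No deviation. ✓
  Distressed: no stress test gives 290 − 15 = 275; stress test gives 349 − 53 = 296. Would deviate. ✗
Try solvent → no stress test, distressed → stress test:
  If types separate, no stress test earns payment 349 and stress test earns 290.
  Solvent: no stress test gives 349 − 14 = 335; stress test gives 290 − 18 = 272. No deviation. ✓
  Distressed: stress test gives 290 − 53 = 237; no stress test gives 349 − 15 = 334. Would deviate. ✗
Neither assignment is incentive-compatible.

None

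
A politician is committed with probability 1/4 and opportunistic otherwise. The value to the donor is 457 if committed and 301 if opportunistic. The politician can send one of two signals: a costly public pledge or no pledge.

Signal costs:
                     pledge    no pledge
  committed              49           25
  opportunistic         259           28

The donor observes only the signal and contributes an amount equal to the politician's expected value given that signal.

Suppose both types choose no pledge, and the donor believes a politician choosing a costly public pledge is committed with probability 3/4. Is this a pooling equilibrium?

No

On the equilibrium path (no pledge) the donor holds the prior 1/4 and pays 1/4·457 + 3/4·301 = 340. Off-path (pledge) belief 3/4 gives 3/4·457 + 1/4·301 = 418.
Committed: no pledge gives 340 − 25 = 315; pledge gives 418 − 49 = 369. Deviates. ✗
Opportunistic: no pledge gives 340 − 28 = 312; pledge gives 418 − 259 = 159. Stays. ✓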